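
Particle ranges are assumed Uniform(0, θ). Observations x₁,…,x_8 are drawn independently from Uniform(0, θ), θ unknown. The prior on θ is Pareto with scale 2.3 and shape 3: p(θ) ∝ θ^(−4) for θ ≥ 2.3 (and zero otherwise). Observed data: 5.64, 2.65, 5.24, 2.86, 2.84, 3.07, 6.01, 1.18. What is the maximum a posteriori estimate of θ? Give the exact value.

The Uniform(0, θ) likelihood is θ^(−n) for θ ≥ max(xᵢ), zero otherwise. Here max(xᵢ) = 6.01.
Posterior ∝ θ^(−4) · θ^(−8) = θ^(−12) on θ ≥ max(2.3, 6.01) = 6.01.
This density is strictly decreasing in θ, so the posterior mode lies at the lower boundary of the support.

θ̂_MAP = 6.01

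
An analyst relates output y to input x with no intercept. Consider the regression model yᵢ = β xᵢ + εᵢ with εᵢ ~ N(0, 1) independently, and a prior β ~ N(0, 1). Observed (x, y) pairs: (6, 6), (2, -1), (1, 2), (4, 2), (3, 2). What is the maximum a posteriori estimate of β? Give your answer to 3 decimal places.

log p(β | y) = −Σ(yᵢ − βxᵢ)²/(2·1) − β²/(2·1) + const.
Setting the derivative to zero: Σxᵢ(yᵢ − βxᵢ)/1 − β/1 = 0, so β = Σxᵢyᵢ / (Σxᵢ² + σ²/τ²).
Σxᵢyᵢ = 6·6 + 2·(-1) + 1·2 + 4·2 + 3·2 = 50; Σxᵢ² = 66; σ²/τ² = 1.
β̂_MAP = 50 / (66 + 1) = 50/67 ≈ 0.746.

β̂_MAP = 0.746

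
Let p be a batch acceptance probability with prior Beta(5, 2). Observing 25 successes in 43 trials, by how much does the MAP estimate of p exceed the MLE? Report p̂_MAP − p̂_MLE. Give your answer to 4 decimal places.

MAP − MLE = 0.0228

Posterior is Beta(30, 20); MAP = (30−1)/(50−2) = 29/48 ≈ 0.60417.
MLE ignores the prior: p̂_MLE = k/n = 25/43 ≈ 0.58140.
Difference = 29/48 − 25/43 = 47/2064 ≈ 0.0228.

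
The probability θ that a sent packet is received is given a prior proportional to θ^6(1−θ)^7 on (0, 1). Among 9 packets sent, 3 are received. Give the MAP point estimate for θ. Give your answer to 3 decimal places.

The prior density ∝ θ^6(1−θ)^7 is the kernel of Beta(7, 8).
Data: 3 successes in 9 trials. The binomial likelihood contributes θ^3(1−θ)^6, so the posterior is Beta(7+3, 8+6) = Beta(10, 14).
For Beta(a, b) with a, b > 1 the mode is (a−1)/(a+b−2) = 9/22 ≈ 0.409.

θ̂_MAP = 0.409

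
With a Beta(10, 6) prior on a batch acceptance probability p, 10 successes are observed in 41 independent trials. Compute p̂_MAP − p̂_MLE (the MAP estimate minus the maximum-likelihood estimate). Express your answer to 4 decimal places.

MAP − MLE = 0.1016

Posterior is Beta(20, 37); MAP = (20−1)/(57−2) = 19/55 ≈ 0.34545.
MLE ignores the prior: p̂_MLE = k/n = 10/41 ≈ 0.24390.
Difference = 19/55 − 10/41 = 229/2255 ≈ 0.1016.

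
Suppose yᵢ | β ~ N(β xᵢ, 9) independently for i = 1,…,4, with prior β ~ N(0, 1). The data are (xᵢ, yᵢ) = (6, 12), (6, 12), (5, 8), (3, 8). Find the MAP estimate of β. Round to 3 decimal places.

β̂_MAP = 1.809

log p(β | y) = −Σ(yᵢ − βxᵢ)²/(2·9) − β²/(2·1) + const.
Setting the derivative to zero: Σxᵢ(yᵢ − βxᵢ)/9 − β/1 = 0, so β = Σxᵢyᵢ / (Σxᵢ² + σ²/τ²).
Σxᵢyᵢ = 6·12 + 6·12 + 5·8 + 3·8 = 208; Σxᵢ² = 106; σ²/τ² = 9.
β̂_MAP = 208 / (106 + 9) = 208/115 ≈ 1.809.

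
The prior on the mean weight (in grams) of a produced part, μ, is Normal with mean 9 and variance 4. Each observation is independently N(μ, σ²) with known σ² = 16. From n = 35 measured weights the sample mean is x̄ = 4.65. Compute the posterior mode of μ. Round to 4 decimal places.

μ̂_MAP = 5.0962

n = 35, x̄ = 4.65.
For a Normal prior and Normal likelihood with known variance, the posterior is Normal; its mode equals its mean, the precision-weighted average.
Prior precision 1/σ₀² = 1/4 = 0.25; data precision n/σ² = 35/16 = 2.1875.
μ̂ = (0.25·9 + 2.1875·4.65) / (0.25 + 2.1875) = 12.421875/2.4375 = 265/52 ≈ 5.0962.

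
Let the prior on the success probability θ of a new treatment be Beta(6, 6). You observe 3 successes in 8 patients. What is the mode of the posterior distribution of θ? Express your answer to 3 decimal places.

Prior: Beta(6, 6).
Data: 3 successes in 8 trials. The binomial likelihood contributes θ^3(1−θ)^5, so the posterior is Beta(6+3, 6+5) = Beta(9, 11).
For Beta(a, b) with a, b > 1 the mode is (a−1)/(a+b−2) = 8/18 ≈ 0.444.

θ̂_MAP = 0.444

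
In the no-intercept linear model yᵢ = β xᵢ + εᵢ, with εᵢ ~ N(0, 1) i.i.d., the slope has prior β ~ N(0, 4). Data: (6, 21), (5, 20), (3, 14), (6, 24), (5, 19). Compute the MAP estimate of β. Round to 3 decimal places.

log p(β | y) = −Σ(yᵢ − βxᵢ)²/(2·1) − β²/(2·4) + const.
Setting the derivative to zero: Σxᵢ(yᵢ − βxᵢ)/1 − β/4 = 0, so β = Σxᵢyᵢ / (Σxᵢ² + σ²/τ²).
Σxᵢyᵢ = 6·21 + 5·20 + 3·14 + 6·24 + 5·19 = 507; Σxᵢ² = 131; σ²/τ² = 0.25.
β̂_MAP = 507 / (131 + 0.25) = 507/131.25 ≈ 3.863.

β̂_MAP = 3.863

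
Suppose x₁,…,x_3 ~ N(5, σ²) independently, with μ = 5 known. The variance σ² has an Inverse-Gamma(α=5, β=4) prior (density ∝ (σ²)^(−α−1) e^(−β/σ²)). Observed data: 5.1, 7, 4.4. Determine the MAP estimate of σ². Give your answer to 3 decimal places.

Sum of squared deviations about the known mean: SS = (5.1−5)² + (7−5)² + (4.4−5)² = 4.37.
The Normal likelihood contributes (σ²)^(−n/2) exp(−SS/(2σ²)), so the posterior is Inverse-Gamma(α + n/2, β + SS/2) = Inverse-Gamma(6.5, 6.185).
The mode of Inverse-Gamma(a, b) is b/(a+1) = 6.185/7.5 ≈ 0.825.

σ̂²_MAP = 0.825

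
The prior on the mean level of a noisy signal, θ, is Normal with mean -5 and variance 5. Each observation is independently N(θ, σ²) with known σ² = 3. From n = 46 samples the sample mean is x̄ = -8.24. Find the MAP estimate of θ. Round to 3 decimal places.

n = 46, x̄ = -8.24.
For a Normal prior and Normal likelihood with known variance, the posterior is Normal; its mode equals its mean, the precision-weighted average.
Prior precision 1/σ₀² = 1/5 = 0.2; data precision n/σ² = 46/3.
θ̂ = (0.2·(-5) + (46/3)·(-8.24)) / (0.2 + 46/3) = (-9551/75)/(233/15) = -9551/1165 ≈ -8.198.

θ̂_MAP = -8.198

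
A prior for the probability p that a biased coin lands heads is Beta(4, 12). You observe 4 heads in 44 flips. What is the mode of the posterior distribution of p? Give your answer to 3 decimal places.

p̂_MAP = 0.121

Prior: Beta(4, 12).
Data: 4 successes in 44 trials. The binomial likelihood contributes p^4(1−p)^40, so the posterior is Beta(4+4, 12+40) = Beta(8, 52).
For Beta(a, b) with a, b > 1 the mode is (a−1)/(a+b−2) = 7/58 ≈ 0.121.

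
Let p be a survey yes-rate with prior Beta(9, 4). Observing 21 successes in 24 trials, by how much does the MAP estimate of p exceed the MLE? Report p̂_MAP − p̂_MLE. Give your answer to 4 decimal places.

Posterior is Beta(30, 7); MAP = (30−1)/(37−2) = 29/35 ≈ 0.82857.
MLE ignores the prior: p̂_MLE = k/n = 21/24 ≈ 0.87500.
Difference = 29/35 − 21/24 = -13/280 ≈ -0.0464.

MAP − MLE = -0.0464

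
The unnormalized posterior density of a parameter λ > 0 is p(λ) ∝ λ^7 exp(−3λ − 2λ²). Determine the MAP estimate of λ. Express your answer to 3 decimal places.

ℓ'(λ) = 7/λ − 3 − 4λ. Setting this to zero and multiplying by λ: 4λ² + 3λ − 7 = 0.
λ = (−3 + √(3² + 4·4·7)) / (2·4) = (−3 + √121) / 8 = (−3 + 11)/8 = 1.
ℓ''(λ) = −7/λ² − 4 < 0, confirming a maximum.

λ̂_MAP = 1.000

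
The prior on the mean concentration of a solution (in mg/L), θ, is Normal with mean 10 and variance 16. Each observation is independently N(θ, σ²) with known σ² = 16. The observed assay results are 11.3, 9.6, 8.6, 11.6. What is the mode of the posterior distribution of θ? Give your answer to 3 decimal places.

θ̂_MAP = 10.220

n = 4; x̄ = (11.3 + 9.6 + 8.6 + 11.6)/4 = 41.1/4 = 10.275.
For a Normal prior and Normal likelihood with known variance, the posterior is Normal; its mode equals its mean, the precision-weighted average.
Prior precision 1/σ₀² = 1/16 = 0.0625; data precision n/σ² = 4/16 = 0.25.
θ̂ = (0.0625·10 + 0.25·10.275) / (0.0625 + 0.25) = 3.19375/0.3125 = 10.220.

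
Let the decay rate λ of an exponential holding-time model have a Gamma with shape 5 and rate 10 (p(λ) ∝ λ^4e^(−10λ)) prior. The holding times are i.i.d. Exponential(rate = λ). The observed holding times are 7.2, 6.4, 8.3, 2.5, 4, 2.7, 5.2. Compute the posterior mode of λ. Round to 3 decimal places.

The Exponential(rate=λ) likelihood is ∝ λ^n e^(−λΣtᵢ). Here n = 7 and Σtᵢ = 7.2 + 6.4 + 8.3 + 2.5 + 4 + 2.7 + 5.2 = 36.3.
Posterior ∝ λ^4e^(−10λ) · λ^7e^(−36.3λ) = λ^11e^(−46.3λ), i.e. Gamma(12, 46.3).
Mode = (a−1)/b = 11/46.3 ≈ 0.238.

λ̂_MAP = 0.238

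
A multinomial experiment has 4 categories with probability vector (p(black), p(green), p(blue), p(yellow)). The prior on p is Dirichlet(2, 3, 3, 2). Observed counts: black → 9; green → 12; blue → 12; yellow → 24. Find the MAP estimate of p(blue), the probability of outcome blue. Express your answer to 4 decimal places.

MAP estimate of p(blue) = 0.2222

The posterior is Dirichlet(αᵢ + nᵢ) = Dirichlet(11, 15, 15, 26).
For a Dirichlet(a₁,…,a_K) with all aᵢ > 1, the mode has j-th component (aⱼ − 1)/(Σaᵢ − K).
Here Σaᵢ = 67 and K = 4, so p(blue) = (15 − 1)/(67 − 4) = 14/63 ≈ 0.2222.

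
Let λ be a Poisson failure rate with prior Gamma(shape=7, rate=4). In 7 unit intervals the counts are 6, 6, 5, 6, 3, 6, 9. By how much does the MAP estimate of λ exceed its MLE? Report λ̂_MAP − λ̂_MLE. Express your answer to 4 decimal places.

Σxᵢ = 41. Posterior is Gamma(48, 11); MAP = (48−1)/11 = 47/11 ≈ 4.27273.
MLE = x̄ = 41/7 ≈ 5.85714.
Difference = 47/11 − 41/7 = -122/77 ≈ -1.5844.

MAP − MLE = -1.5844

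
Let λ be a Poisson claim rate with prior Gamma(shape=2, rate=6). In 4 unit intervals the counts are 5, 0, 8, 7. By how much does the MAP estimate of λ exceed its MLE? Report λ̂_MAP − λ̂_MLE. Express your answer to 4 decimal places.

MAP − MLE = -2.9000

Σxᵢ = 20. Posterior is Gamma(22, 10); MAP = (22−1)/10 = 21/10 ≈ 2.10000.
MLE = x̄ = 20/4 ≈ 5.00000.
Difference = 21/10 − 20/4 = -29/10 ≈ -2.9000.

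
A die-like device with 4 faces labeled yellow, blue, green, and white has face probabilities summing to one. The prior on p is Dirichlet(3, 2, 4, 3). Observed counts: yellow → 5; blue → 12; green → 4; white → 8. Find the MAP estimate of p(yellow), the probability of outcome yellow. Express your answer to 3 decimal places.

MAP estimate of p(yellow) = 0.189

The posterior is Dirichlet(αᵢ + nᵢ) = Dirichlet(8, 14, 8, 11).
For a Dirichlet(a₁,…,a_K) with all aᵢ > 1, the mode has j-th component (aⱼ − 1)/(Σaᵢ − K).
Here Σaᵢ = 41 and K = 4, so p(yellow) = (8 − 1)/(41 − 4) = 7/37 ≈ 0.189.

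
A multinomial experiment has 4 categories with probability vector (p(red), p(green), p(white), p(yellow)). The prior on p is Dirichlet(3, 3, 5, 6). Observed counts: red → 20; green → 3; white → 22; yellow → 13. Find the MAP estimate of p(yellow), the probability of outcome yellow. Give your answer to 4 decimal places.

MAP estimate of p(yellow) = 0.2535

The posterior is Dirichlet(αᵢ + nᵢ) = Dirichlet(23, 6, 27, 19).
For a Dirichlet(a₁,…,a_K) with all aᵢ > 1, the mode has j-th component (aⱼ − 1)/(Σaᵢ − K).
Here Σaᵢ = 75 and K = 4, so p(yellow) = (19 − 1)/(75 − 4) = 18/71 ≈ 0.2535.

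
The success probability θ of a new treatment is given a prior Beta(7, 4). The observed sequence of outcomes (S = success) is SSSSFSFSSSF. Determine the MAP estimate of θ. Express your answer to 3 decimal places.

Prior: Beta(7, 4).
Data: 8 successes in 11 trials (from the sequence). The binomial likelihood contributes θ^8(1−θ)^3, so the posterior is Beta(7+8, 4+3) = Beta(15, 7).
For Beta(a, b) with a, b > 1 the mode is (a−1)/(a+b−2) = 14/20 ≈ 0.700.

θ̂_MAP = 0.700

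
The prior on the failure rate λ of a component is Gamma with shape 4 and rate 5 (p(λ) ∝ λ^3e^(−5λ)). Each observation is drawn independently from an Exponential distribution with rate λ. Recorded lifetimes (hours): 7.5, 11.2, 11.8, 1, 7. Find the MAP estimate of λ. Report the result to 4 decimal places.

The Exponential(rate=λ) likelihood is ∝ λ^n e^(−λΣtᵢ). Here n = 5 and Σtᵢ = 7.5 + 11.2 + 11.8 + 1 + 7 = 38.5.
Posterior ∝ λ^3e^(−5λ) · λ^5e^(−38.5λ) = λ^8e^(−43.5λ), i.e. Gamma(9, 43.5).
Mode = (a−1)/b = 8/43.5 ≈ 0.1839.

λ̂_MAP = 0.1839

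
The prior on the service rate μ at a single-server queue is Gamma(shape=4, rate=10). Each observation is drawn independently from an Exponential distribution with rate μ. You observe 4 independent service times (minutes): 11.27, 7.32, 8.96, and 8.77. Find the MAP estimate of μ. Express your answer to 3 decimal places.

The Exponential(rate=μ) likelihood is ∝ μ^n e^(−μΣtᵢ). Here n = 4 and Σtᵢ = 11.27 + 7.32 + 8.96 + 8.77 = 36.32.
Posterior ∝ μ^3e^(−10μ) · μ^4e^(−36.32μ) = μ^7e^(−46.32μ), i.e. Gamma(8, 46.32).
Mode = (a−1)/b = 7/46.32 ≈ 0.151.

μ̂_MAP = 0.151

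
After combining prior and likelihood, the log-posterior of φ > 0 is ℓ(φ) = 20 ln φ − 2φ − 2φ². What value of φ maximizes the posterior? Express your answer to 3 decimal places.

ℓ'(φ) = 20/φ − 2 − 4φ. Setting this to zero and multiplying by φ: 4φ² + 2φ − 20 = 0.
φ = (−2 + √(2² + 4·4·20)) / (2·4) = (−2 + √324) / 8 = (−2 + 18)/8 = 2.
ℓ''(φ) = −20/φ² − 4 < 0, confirming a maximum.

φ̂_MAP = 2.000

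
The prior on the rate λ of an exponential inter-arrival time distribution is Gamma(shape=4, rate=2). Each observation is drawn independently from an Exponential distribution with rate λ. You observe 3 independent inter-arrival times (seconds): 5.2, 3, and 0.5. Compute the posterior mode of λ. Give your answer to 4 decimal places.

λ̂_MAP = 0.5607

The Exponential(rate=λ) likelihood is ∝ λ^n e^(−λΣtᵢ). Here n = 3 and Σtᵢ = 5.2 + 3 + 0.5 = 8.7.
Posterior ∝ λ^3e^(−2λ) · λ^3e^(−8.7λ) = λ^6e^(−10.7λ), i.e. Gamma(7, 10.7).
Mode = (a−1)/b = 6/10.7 ≈ 0.5607.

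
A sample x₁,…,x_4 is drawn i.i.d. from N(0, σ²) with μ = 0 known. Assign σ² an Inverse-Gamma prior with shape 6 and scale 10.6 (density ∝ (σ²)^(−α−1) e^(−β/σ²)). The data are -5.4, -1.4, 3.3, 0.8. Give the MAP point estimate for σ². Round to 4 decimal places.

Sum of squared deviations about the known mean: SS = (-5.4−0)² + (-1.4−0)² + (3.3−0)² + (0.8−0)² = 42.65.
The Normal likelihood contributes (σ²)^(−n/2) exp(−SS/(2σ²)), so the posterior is Inverse-Gamma(α + n/2, β + SS/2) = Inverse-Gamma(8, 31.925).
The mode of Inverse-Gamma(a, b) is b/(a+1) = 31.925/9 ≈ 3.5472.

σ̂²_MAP = 3.5472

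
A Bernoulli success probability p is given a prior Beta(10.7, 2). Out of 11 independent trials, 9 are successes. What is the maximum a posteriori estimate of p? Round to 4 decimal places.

p̂_MAP = 0.8618

Prior: Beta(10.7, 2).
Data: 9 successes in 11 trials. The binomial likelihood contributes p^9(1−p)^2, so the posterior is Beta(10.7+9, 2+2) = Beta(19.7, 4).
For Beta(a, b) with a, b > 1 the mode is (a−1)/(a+b−2) = 18.7/21.7 ≈ 0.8618.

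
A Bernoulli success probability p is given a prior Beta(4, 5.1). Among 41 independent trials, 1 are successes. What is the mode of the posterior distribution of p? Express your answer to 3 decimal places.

p̂_MAP = 0.083

Prior: Beta(4, 5.1).
Data: 1 success in 41 trials. The binomial likelihood contributes p(1−p)^40, so the posterior is Beta(4+1, 5.1+40) = Beta(5, 45.1).
For Beta(a, b) with a, b > 1 the mode is (a−1)/(a+b−2) = 4/48.1 ≈ 0.083.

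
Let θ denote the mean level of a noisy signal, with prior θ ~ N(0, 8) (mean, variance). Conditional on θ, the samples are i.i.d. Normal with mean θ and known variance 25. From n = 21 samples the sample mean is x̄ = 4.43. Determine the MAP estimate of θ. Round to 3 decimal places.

θ̂_MAP = 3.856

n = 21, x̄ = 4.43.
For a Normal prior and Normal likelihood with known variance, the posterior is Normal; its mode equals its mean, the precision-weighted average.
Prior precision 1/σ₀² = 1/8 = 0.125; data precision n/σ² = 21/25 = 0.84.
θ̂ = (0.125·0 + 0.84·4.43) / (0.125 + 0.84) = 3.7212/0.965 = 18606/4825 ≈ 3.856.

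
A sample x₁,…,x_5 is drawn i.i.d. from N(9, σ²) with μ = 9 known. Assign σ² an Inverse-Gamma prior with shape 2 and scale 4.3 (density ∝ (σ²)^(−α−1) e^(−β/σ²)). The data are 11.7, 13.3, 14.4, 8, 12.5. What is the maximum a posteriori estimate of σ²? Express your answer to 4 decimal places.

σ̂²_MAP = 6.9809

Sum of squared deviations about the known mean: SS = (11.7−9)² + (13.3−9)² + (14.4−9)² + (8−9)² + (12.5−9)² = 68.19.
The Normal likelihood contributes (σ²)^(−n/2) exp(−SS/(2σ²)), so the posterior is Inverse-Gamma(α + n/2, β + SS/2) = Inverse-Gamma(4.5, 38.395).
The mode of Inverse-Gamma(a, b) is b/(a+1) = 38.395/5.5 ≈ 6.9809.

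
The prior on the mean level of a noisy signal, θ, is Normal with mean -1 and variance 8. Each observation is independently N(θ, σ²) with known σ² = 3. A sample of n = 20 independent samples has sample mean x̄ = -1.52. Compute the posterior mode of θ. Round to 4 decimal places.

n = 20, x̄ = -1.52.
For a Normal prior and Normal likelihood with known variance, the posterior is Normal; its mode equals its mean, the precision-weighted average.
Prior precision 1/σ₀² = 1/8 = 0.125; data precision n/σ² = 20/3.
θ̂ = (0.125·(-1) + (20/3)·(-1.52)) / (0.125 + 20/3) = (-1231/120)/(163/24) = -1231/815 ≈ -1.5104.

θ̂_MAP = -1.5104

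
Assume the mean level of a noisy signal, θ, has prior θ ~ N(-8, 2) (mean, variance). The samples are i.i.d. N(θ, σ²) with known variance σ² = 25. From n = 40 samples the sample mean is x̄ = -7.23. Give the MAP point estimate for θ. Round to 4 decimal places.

n = 40, x̄ = -7.23.
For a Normal prior and Normal likelihood with known variance, the posterior is Normal; its mode equals its mean, the precision-weighted average.
Prior precision 1/σ₀² = 1/2 = 0.5; data precision n/σ² = 40/25 = 1.6.
θ̂ = (0.5·(-8) + 1.6·(-7.23)) / (0.5 + 1.6) = (-15.568)/2.1 = -556/75 ≈ -7.4133.

θ̂_MAP = -7.4133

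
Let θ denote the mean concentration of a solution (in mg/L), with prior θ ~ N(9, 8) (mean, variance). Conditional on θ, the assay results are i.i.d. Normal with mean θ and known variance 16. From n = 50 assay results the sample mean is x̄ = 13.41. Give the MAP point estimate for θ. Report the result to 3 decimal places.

n = 50, x̄ = 13.41.
For a Normal prior and Normal likelihood with known variance, the posterior is Normal; its mode equals its mean, the precision-weighted average.
Prior precision 1/σ₀² = 1/8 = 0.125; data precision n/σ² = 50/16 = 3.125.
θ̂ = (0.125·9 + 3.125·13.41) / (0.125 + 3.125) = 43.03125/3.25 = 1377/104 ≈ 13.240.

θ̂_MAP = 13.240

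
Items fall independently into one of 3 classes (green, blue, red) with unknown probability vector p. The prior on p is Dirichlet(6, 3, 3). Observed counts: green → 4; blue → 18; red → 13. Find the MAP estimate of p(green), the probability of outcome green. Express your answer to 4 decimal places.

MAP estimate of p(green) = 0.2045

The posterior is Dirichlet(αᵢ + nᵢ) = Dirichlet(10, 21, 16).
For a Dirichlet(a₁,…,a_K) with all aᵢ > 1, the mode has j-th component (aⱼ − 1)/(Σaᵢ − K).
Here Σaᵢ = 47 and K = 3, so p(green) = (10 − 1)/(47 − 3) = 9/44 ≈ 0.2045.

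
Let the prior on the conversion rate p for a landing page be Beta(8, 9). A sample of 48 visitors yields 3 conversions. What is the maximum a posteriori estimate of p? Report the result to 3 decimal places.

Prior: Beta(8, 9).
Data: 3 successes in 48 trials. The binomial likelihood contributes p^3(1−p)^45, so the posterior is Beta(8+3, 9+45) = Beta(11, 54).
For Beta(a, b) with a, b > 1 the mode is (a−1)/(a+b−2) = 10/63 ≈ 0.159.

p̂_MAP = 0.159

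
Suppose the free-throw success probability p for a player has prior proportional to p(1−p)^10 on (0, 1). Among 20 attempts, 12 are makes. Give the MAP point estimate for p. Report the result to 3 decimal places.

p̂_MAP = 0.419

The prior density ∝ p(1−p)^10 is the kernel of Beta(2, 11).
Data: 12 successes in 20 trials. The binomial likelihood contributes p^12(1−p)^8, so the posterior is Beta(2+12, 11+8) = Beta(14, 19).
For Beta(a, b) with a, b > 1 the mode is (a−1)/(a+b−2) = 13/31 ≈ 0.419.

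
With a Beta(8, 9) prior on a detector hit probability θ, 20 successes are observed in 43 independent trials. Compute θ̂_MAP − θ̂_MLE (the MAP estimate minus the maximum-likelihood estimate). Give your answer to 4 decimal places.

MAP − MLE = 0.0004

Posterior is Beta(28, 32); MAP = (28−1)/(60−2) = 27/58 ≈ 0.46552.
MLE ignores the prior: θ̂_MLE = k/n = 20/43 ≈ 0.46512.
Difference = 27/58 − 20/43 = 1/2494 ≈ 0.0004.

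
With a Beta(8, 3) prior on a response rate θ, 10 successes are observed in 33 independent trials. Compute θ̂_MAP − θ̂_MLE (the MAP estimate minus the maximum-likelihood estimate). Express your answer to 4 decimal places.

Posterior is Beta(18, 26); MAP = (18−1)/(44−2) = 17/42 ≈ 0.40476.
MLE ignores the prior: θ̂_MLE = k/n = 10/33 ≈ 0.30303.
Difference = 17/42 − 10/33 = 47/462 ≈ 0.1017.

MAP − MLE = 0.1017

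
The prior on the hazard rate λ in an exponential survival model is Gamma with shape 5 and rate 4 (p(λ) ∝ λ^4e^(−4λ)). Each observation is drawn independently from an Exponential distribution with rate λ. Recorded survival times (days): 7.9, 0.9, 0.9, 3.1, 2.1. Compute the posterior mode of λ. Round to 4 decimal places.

The Exponential(rate=λ) likelihood is ∝ λ^n e^(−λΣtᵢ). Here n = 5 and Σtᵢ = 7.9 + 0.9 + 0.9 + 3.1 + 2.1 = 14.9.
Posterior ∝ λ^4e^(−4λ) · λ^5e^(−14.9λ) = λ^9e^(−18.9λ), i.e. Gamma(10, 18.9).
Mode = (a−1)/b = 9/18.9 ≈ 0.4762.

λ̂_MAP = 0.4762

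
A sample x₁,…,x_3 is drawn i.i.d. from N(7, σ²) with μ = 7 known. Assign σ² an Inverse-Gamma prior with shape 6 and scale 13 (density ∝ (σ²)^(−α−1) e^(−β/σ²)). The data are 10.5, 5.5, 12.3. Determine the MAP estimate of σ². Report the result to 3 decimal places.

Sum of squared deviations about the known mean: SS = (10.5−7)² + (5.5−7)² + (12.3−7)² = 42.59.
The Normal likelihood contributes (σ²)^(−n/2) exp(−SS/(2σ²)), so the posterior is Inverse-Gamma(α + n/2, β + SS/2) = Inverse-Gamma(7.5, 34.295).
The mode of Inverse-Gamma(a, b) is b/(a+1) = 34.295/8.5 ≈ 4.035.

σ̂²_MAP = 4.035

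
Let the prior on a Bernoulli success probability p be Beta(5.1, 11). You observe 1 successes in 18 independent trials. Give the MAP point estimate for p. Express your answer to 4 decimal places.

p̂_MAP = 0.1589

Prior: Beta(5.1, 11).
Data: 1 success in 18 trials. The binomial likelihood contributes p(1−p)^17, so the posterior is Beta(5.1+1, 11+17) = Beta(6.1, 28).
For Beta(a, b) with a, b > 1 the mode is (a−1)/(a+b−2) = 5.1/32.1 ≈ 0.1589.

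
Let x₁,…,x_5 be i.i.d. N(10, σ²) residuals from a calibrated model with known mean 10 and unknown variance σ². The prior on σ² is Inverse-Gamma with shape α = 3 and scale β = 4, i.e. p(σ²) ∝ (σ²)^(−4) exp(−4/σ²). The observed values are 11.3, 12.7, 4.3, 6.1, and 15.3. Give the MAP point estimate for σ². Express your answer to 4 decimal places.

σ̂²_MAP = 7.1362

Sum of squared deviations about the known mean: SS = (11.3−10)² + (12.7−10)² + (4.3−10)² + (6.1−10)² + (15.3−10)² = 84.77.
The Normal likelihood contributes (σ²)^(−n/2) exp(−SS/(2σ²)), so the posterior is Inverse-Gamma(α + n/2, β + SS/2) = Inverse-Gamma(5.5, 46.385).
The mode of Inverse-Gamma(a, b) is b/(a+1) = 46.385/6.5 ≈ 7.1362.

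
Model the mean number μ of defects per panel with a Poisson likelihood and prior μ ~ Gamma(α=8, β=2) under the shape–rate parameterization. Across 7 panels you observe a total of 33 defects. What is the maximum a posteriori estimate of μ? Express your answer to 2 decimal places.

μ̂_MAP = 4.44

Σxᵢ = 33, n = 7.
Posterior ∝ μ^7e^(−2μ) · μ^33e^(−7μ) = μ^40e^(−9μ), i.e. Gamma(shape=41, rate=9).
The mode of a Gamma(a, b) with a ≥ 1 (shape–rate) is (a−1)/b = 40/9 ≈ 4.44.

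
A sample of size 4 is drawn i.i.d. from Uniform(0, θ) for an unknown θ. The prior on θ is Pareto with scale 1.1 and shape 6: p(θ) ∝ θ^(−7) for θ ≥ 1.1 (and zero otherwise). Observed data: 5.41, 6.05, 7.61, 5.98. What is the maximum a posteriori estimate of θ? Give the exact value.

θ̂_MAP = 7.61

The Uniform(0, θ) likelihood is θ^(−n) for θ ≥ max(xᵢ), zero otherwise. Here max(xᵢ) = 7.61.
Posterior ∝ θ^(−7) · θ^(−4) = θ^(−11) on θ ≥ max(1.1, 7.61) = 7.61.
This density is strictly decreasing in θ, so the posterior mode lies at the lower boundary of the support.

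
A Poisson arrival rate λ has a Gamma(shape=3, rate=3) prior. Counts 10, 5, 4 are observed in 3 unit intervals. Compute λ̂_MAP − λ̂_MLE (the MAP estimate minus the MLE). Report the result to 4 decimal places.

MAP − MLE = -2.8333

Σxᵢ = 19. Posterior is Gamma(22, 6); MAP = (22−1)/6 = 21/6 ≈ 3.50000.
MLE = x̄ = 19/3 ≈ 6.33333.
Difference = 21/6 − 19/3 = -17/6 ≈ -2.8333.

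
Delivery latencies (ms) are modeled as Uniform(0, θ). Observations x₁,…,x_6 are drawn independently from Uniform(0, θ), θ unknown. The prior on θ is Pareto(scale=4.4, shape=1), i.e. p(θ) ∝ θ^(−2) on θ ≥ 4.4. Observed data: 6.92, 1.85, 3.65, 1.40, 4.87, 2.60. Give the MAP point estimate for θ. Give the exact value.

The Uniform(0, θ) likelihood is θ^(−n) for θ ≥ max(xᵢ), zero otherwise. Here max(xᵢ) = 6.92.
Posterior ∝ θ^(−2) · θ^(−6) = θ^(−8) on θ ≥ max(4.4, 6.92) = 6.92.
This density is strictly decreasing in θ, so the posterior mode lies at the lower boundary of the support.

θ̂_MAP = 6.92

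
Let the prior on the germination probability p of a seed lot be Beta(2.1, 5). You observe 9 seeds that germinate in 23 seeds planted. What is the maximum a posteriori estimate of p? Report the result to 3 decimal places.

p̂_MAP = 0.359

Prior: Beta(2.1, 5).
Data: 9 successes in 23 trials. The binomial likelihood contributes p^9(1−p)^14, so the posterior is Beta(2.1+9, 5+14) = Beta(11.1, 19).
For Beta(a, b) with a, b > 1 the mode is (a−1)/(a+b−2) = 10.1/28.1 ≈ 0.359.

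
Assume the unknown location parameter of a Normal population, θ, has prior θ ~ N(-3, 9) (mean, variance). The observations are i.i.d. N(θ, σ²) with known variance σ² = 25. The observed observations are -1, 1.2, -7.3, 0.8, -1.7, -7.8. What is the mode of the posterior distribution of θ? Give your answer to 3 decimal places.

θ̂_MAP = -2.749

n = 6; x̄ = ((-1) + 1.2 + (-7.3) + 0.8 + (-1.7) + (-7.8))/6 = -15.8/6 = -79/30 ≈ -2.6333.
For a Normal prior and Normal likelihood with known variance, the posterior is Normal; its mode equals its mean, the precision-weighted average.
Prior precision 1/σ₀² = 1/9; data precision n/σ² = 6/25 = 0.24.
θ̂ = ((1/9)·(-3) + 0.24·(-79/30)) / (1/9 + 0.24) = (-362/375)/(79/225) = -1086/395 ≈ -2.749.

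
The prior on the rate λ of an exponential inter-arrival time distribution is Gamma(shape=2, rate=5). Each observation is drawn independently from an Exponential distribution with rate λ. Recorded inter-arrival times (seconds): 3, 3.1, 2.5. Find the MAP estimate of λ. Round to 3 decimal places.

The Exponential(rate=λ) likelihood is ∝ λ^n e^(−λΣtᵢ). Here n = 3 and Σtᵢ = 3 + 3.1 + 2.5 = 8.6.
Posterior ∝ λe^(−5λ) · λ^3e^(−8.6λ) = λ^4e^(−13.6λ), i.e. Gamma(5, 13.6).
Mode = (a−1)/b = 4/13.6 ≈ 0.294.

λ̂_MAP = 0.294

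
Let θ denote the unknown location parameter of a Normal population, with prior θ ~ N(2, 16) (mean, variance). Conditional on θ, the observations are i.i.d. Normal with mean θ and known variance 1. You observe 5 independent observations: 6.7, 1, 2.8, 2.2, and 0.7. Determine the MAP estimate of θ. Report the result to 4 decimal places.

n = 5; x̄ = (6.7 + 1 + 2.8 + 2.2 + 0.7)/5 = 13.4/5 = 2.68.
For a Normal prior and Normal likelihood with known variance, the posterior is Normal; its mode equals its mean, the precision-weighted average.
Prior precision 1/σ₀² = 1/16 = 0.0625; data precision n/σ² = 5/1 = 5.
θ̂ = (0.0625·2 + 5·2.68) / (0.0625 + 5) = 13.525/5.0625 = 1082/405 ≈ 2.6716.

θ̂_MAP = 2.6716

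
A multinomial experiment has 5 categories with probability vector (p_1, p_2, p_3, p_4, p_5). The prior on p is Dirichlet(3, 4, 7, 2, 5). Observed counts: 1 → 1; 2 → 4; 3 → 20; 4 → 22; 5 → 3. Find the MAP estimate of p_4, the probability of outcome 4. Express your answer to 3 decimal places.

The posterior is Dirichlet(αᵢ + nᵢ) = Dirichlet(4, 8, 27, 24, 8).
For a Dirichlet(a₁,…,a_K) with all aᵢ > 1, the mode has j-th component (aⱼ − 1)/(Σaᵢ − K).
Here Σaᵢ = 71 and K = 5, so p_4 = (24 − 1)/(71 − 5) = 23/66 ≈ 0.348.

MAP estimate: 0.348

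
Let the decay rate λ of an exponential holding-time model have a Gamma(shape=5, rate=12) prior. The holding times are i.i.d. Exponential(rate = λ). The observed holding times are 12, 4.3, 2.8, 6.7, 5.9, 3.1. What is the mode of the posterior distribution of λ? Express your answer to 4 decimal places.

The Exponential(rate=λ) likelihood is ∝ λ^n e^(−λΣtᵢ). Here n = 6 and Σtᵢ = 12 + 4.3 + 2.8 + 6.7 + 5.9 + 3.1 = 34.8.
Posterior ∝ λ^4e^(−12λ) · λ^6e^(−34.8λ) = λ^10e^(−46.8λ), i.e. Gamma(11, 46.8).
Mode = (a−1)/b = 10/46.8 ≈ 0.2137.

λ̂_MAP = 0.2137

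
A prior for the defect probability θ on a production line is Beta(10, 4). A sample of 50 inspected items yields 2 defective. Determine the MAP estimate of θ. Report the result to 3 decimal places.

θ̂_MAP = 0.177

Prior: Beta(10, 4).
Data: 2 successes in 50 trials. The binomial likelihood contributes θ^2(1−θ)^48, so the posterior is Beta(10+2, 4+48) = Beta(12, 52).
For Beta(a, b) with a, b > 1 the mode is (a−1)/(a+b−2) = 11/62 ≈ 0.177.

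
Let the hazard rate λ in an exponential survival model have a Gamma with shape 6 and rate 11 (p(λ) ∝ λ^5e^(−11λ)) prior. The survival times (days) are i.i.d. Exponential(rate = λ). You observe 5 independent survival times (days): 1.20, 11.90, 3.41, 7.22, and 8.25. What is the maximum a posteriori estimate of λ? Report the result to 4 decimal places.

The Exponential(rate=λ) likelihood is ∝ λ^n e^(−λΣtᵢ). Here n = 5 and Σtᵢ = 1.20 + 11.90 + 3.41 + 7.22 + 8.25 = 31.98.
Posterior ∝ λ^5e^(−11λ) · λ^5e^(−31.98λ) = λ^10e^(−42.98λ), i.e. Gamma(11, 42.98).
Mode = (a−1)/b = 10/42.98 ≈ 0.2327.

λ̂_MAP = 0.2327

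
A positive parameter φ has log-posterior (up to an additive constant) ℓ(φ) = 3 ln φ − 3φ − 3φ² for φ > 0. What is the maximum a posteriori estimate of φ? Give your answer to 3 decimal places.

φ̂_MAP = 0.500

ℓ'(φ) = 3/φ − 3 − 6φ. Setting this to zero and multiplying by φ: 6φ² + 3φ − 3 = 0.
φ = (−3 + √(3² + 4·6·3)) / (2·6) = (−3 + √81) / 12 = (−3 + 9)/12 = 1/2.
ℓ''(φ) = −3/φ² − 6 < 0, confirming a maximum.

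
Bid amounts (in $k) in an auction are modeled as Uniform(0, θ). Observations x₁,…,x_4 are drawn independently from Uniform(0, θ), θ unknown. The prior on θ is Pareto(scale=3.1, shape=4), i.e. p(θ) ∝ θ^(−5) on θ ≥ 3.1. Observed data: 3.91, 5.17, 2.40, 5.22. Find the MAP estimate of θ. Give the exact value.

The Uniform(0, θ) likelihood is θ^(−n) for θ ≥ max(xᵢ), zero otherwise. Here max(xᵢ) = 5.22.
Posterior ∝ θ^(−5) · θ^(−4) = θ^(−9) on θ ≥ max(3.1, 5.22) = 5.22.
This density is strictly decreasing in θ, so the posterior mode lies at the lower boundary of the support.

θ̂_MAP = 5.22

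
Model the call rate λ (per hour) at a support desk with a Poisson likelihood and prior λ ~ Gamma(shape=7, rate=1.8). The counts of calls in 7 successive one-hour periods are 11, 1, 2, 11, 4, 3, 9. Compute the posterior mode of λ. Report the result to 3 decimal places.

λ̂_MAP = 5.341

Σxᵢ = 11+1+2+11+4+3+9 = 41, with n = 7.
Posterior ∝ λ^6e^(−1.8λ) · λ^41e^(−7λ) = λ^47e^(−8.8λ), i.e. Gamma(shape=48, rate=8.8).
The mode of a Gamma(a, b) with a ≥ 1 (shape–rate) is (a−1)/b = 47/8.8 ≈ 5.341.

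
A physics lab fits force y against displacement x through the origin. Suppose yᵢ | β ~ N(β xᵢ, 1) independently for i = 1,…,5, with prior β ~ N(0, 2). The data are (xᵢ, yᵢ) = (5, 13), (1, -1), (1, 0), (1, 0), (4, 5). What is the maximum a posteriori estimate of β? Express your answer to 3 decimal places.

β̂_MAP = 1.888

log p(β | y) = −Σ(yᵢ − βxᵢ)²/(2·1) − β²/(2·2) + const.
Setting the derivative to zero: Σxᵢ(yᵢ − βxᵢ)/1 − β/2 = 0, so β = Σxᵢyᵢ / (Σxᵢ² + σ²/τ²).
Σxᵢyᵢ = 5·13 + 1·(-1) + 1·0 + 1·0 + 4·5 = 84; Σxᵢ² = 44; σ²/τ² = 0.5.
β̂_MAP = 84 / (44 + 0.5) = 84/44.5 ≈ 1.888.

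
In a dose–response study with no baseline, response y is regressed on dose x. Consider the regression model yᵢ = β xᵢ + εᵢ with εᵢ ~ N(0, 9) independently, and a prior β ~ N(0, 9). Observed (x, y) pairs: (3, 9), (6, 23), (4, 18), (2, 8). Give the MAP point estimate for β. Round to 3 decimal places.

β̂_MAP = 3.833

log p(β | y) = −Σ(yᵢ − βxᵢ)²/(2·9) − β²/(2·9) + const.
Setting the derivative to zero: Σxᵢ(yᵢ − βxᵢ)/9 − β/9 = 0, so β = Σxᵢyᵢ / (Σxᵢ² + σ²/τ²).
Σxᵢyᵢ = 3·9 + 6·23 + 4·18 + 2·8 = 253; Σxᵢ² = 65; σ²/τ² = 1.
β̂_MAP = 253 / (65 + 1) = 253/66 ≈ 3.833.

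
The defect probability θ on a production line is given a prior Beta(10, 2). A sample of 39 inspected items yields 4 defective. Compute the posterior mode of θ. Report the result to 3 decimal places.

Prior: Beta(10, 2).
Data: 4 successes in 39 trials. The binomial likelihood contributes θ^4(1−θ)^35, so the posterior is Beta(10+4, 2+35) = Beta(14, 37).
For Beta(a, b) with a, b > 1 the mode is (a−1)/(a+b−2) = 13/49 ≈ 0.265.

θ̂_MAP = 0.265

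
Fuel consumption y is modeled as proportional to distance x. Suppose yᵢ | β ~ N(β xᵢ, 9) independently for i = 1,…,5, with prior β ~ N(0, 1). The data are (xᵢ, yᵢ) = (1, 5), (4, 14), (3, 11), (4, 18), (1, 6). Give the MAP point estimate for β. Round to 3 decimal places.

β̂_MAP = 3.308

log p(β | y) = −Σ(yᵢ − βxᵢ)²/(2·9) − β²/(2·1) + const.
Setting the derivative to zero: Σxᵢ(yᵢ − βxᵢ)/9 − β/1 = 0, so β = Σxᵢyᵢ / (Σxᵢ² + σ²/τ²).
Σxᵢyᵢ = 1·5 + 4·14 + 3·11 + 4·18 + 1·6 = 172; Σxᵢ² = 43; σ²/τ² = 9.
β̂_MAP = 172 / (43 + 9) = 172/52 ≈ 3.308.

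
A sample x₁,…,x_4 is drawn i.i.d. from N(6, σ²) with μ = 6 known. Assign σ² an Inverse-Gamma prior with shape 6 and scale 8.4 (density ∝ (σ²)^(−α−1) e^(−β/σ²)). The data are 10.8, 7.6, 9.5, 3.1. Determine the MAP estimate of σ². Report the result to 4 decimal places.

σ̂²_MAP = 3.5033

Sum of squared deviations about the known mean: SS = (10.8−6)² + (7.6−6)² + (9.5−6)² + (3.1−6)² = 46.26.
The Normal likelihood contributes (σ²)^(−n/2) exp(−SS/(2σ²)), so the posterior is Inverse-Gamma(α + n/2, β + SS/2) = Inverse-Gamma(8, 31.53).
The mode of Inverse-Gamma(a, b) is b/(a+1) = 31.53/9 ≈ 3.5033.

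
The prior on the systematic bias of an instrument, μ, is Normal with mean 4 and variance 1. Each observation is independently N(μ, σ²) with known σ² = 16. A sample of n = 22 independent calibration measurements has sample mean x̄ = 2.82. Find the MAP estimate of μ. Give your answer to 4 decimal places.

μ̂_MAP = 3.3168

n = 22, x̄ = 2.82.
For a Normal prior and Normal likelihood with known variance, the posterior is Normal; its mode equals its mean, the precision-weighted average.
Prior precision 1/σ₀² = 1/1 = 1; data precision n/σ² = 22/16 = 1.375.
μ̂ = (1·4 + 1.375·2.82) / (1 + 1.375) = 7.8775/2.375 = 3151/950 ≈ 3.3168.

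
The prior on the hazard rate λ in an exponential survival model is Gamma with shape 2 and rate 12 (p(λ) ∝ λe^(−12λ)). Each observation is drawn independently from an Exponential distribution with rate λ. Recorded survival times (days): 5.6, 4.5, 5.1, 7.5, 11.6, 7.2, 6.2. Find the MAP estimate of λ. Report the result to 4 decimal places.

The Exponential(rate=λ) likelihood is ∝ λ^n e^(−λΣtᵢ). Here n = 7 and Σtᵢ = 5.6 + 4.5 + 5.1 + 7.5 + 11.6 + 7.2 + 6.2 = 47.7.
Posterior ∝ λe^(−12λ) · λ^7e^(−47.7λ) = λ^8e^(−59.7λ), i.e. Gamma(9, 59.7).
Mode = (a−1)/b = 8/59.7 ≈ 0.1340.

λ̂_MAP = 0.1340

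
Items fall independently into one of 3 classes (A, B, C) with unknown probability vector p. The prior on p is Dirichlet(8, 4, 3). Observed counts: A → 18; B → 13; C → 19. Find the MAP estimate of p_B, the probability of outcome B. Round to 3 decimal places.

The posterior is Dirichlet(αᵢ + nᵢ) = Dirichlet(26, 17, 22).
For a Dirichlet(a₁,…,a_K) with all aᵢ > 1, the mode has j-th component (aⱼ − 1)/(Σaᵢ − K).
Here Σaᵢ = 65 and K = 3, so p_B = (17 − 1)/(65 − 3) = 16/62 ≈ 0.258.

MAP estimate of p_B = 0.258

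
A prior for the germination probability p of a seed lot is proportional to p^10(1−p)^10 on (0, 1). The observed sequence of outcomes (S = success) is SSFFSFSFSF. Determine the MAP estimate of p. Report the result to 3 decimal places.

p̂_MAP = 0.500

The prior density ∝ p^10(1−p)^10 is the kernel of Beta(11, 11).
Data: 5 successes in 10 trials (from the sequence). The binomial likelihood contributes p^5(1−p)^5, so the posterior is Beta(11+5, 11+5) = Beta(16, 16).
For Beta(a, b) with a, b > 1 the mode is (a−1)/(a+b−2) = 15/30 ≈ 0.500.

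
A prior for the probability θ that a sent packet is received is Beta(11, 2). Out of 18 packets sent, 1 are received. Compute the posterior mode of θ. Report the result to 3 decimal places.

θ̂_MAP = 0.379

Prior: Beta(11, 2).
Data: 1 success in 18 trials. The binomial likelihood contributes θ(1−θ)^17, so the posterior is Beta(11+1, 2+17) = Beta(12, 19).
For Beta(a, b) with a, b > 1 the mode is (a−1)/(a+b−2) = 11/29 ≈ 0.379.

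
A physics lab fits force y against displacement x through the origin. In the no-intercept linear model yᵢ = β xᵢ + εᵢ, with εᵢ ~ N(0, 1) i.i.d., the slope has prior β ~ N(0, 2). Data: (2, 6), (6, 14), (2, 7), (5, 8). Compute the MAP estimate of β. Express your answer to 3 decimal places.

log p(β | y) = −Σ(yᵢ − βxᵢ)²/(2·1) − β²/(2·2) + const.
Setting the derivative to zero: Σxᵢ(yᵢ − βxᵢ)/1 − β/2 = 0, so β = Σxᵢyᵢ / (Σxᵢ² + σ²/τ²).
Σxᵢyᵢ = 2·6 + 6·14 + 2·7 + 5·8 = 150; Σxᵢ² = 69; σ²/τ² = 0.5.
β̂_MAP = 150 / (69 + 0.5) = 150/69.5 ≈ 2.158.

β̂_MAP = 2.158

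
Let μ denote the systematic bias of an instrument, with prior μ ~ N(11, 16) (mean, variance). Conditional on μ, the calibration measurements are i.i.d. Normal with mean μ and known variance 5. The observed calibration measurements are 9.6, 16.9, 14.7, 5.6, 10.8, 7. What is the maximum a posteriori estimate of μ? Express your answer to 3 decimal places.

n = 6; x̄ = (9.6 + 16.9 + 14.7 + 5.6 + 10.8 + 7)/6 = 64.6/6 = 323/30 ≈ 10.7667.
For a Normal prior and Normal likelihood with known variance, the posterior is Normal; its mode equals its mean, the precision-weighted average.
Prior precision 1/σ₀² = 1/16 = 0.0625; data precision n/σ² = 6/5 = 1.2.
μ̂ = (0.0625·11 + 1.2·(323/30)) / (0.0625 + 1.2) = 13.6075/1.2625 = 5443/505 ≈ 10.778.

μ̂_MAP = 10.778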